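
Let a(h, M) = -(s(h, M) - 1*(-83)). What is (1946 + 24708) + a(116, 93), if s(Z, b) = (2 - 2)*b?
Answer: 26571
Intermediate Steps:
s(Z, b) = 0 (s(Z, b) = 0*b = 0)
a(h, M) = -83 (a(h, M) = -(0 - 1*(-83)) = -(0 + 83) = -1*83 = -83)
(1946 + 24708) + a(116, 93) = (1946 + 24708) - 83 = 26654 - 83 = 26571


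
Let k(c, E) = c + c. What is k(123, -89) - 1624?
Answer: -1378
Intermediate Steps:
k(c, E) = 2*c
k(123, -89) - 1624 = 2*123 - 1624 = 246 - 1624 = -1378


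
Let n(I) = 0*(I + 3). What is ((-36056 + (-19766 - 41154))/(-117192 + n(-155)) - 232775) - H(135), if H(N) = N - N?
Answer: -179468887/771 ≈ -2.3277e+5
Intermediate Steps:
n(I) = 0 (n(I) = 0*(3 + I) = 0)
H(N) = 0
((-36056 + (-19766 - 41154))/(-117192 + n(-155)) - 232775) - H(135) = ((-36056 + (-19766 - 41154))/(-117192 + 0) - 232775) - 1*0 = ((-36056 - 60920)/(-117192) - 232775) + 0 = (-96976*(-1/117192) - 232775) + 0 = (638/771 - 232775) + 0 = -179468887/771 + 0 = -179468887/771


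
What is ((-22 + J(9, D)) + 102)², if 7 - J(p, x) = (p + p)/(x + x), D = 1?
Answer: 6084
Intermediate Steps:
J(p, x) = 7 - p/x (J(p, x) = 7 - (p + p)/(x + x) = 7 - 2*p/(2*x) = 7 - 2*p*1/(2*x) = 7 - p/x)
((-22 + J(9, D)) + 102)² = ((-22 + (7 - 1*9/1)) + 102)² = ((-22 + (7 - 1*9*1)) + 102)² = ((-22 + (7 - 9)) + 102)² = ((-22 - 2) + 102)² = (-24 + 102)² = 78² = 6084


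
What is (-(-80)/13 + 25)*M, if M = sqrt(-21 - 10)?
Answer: 405*I*sqrt(31)/13 ≈ 173.46*I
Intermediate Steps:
M = I*sqrt(31) (M = sqrt(-31) = I*sqrt(31) ≈ 5.5678*I)
(-(-80)/13 + 25)*M = (-(-80)/13 + 25)*(I*sqrt(31)) = (-4*(-20/13) + 25)*(I*sqrt(31)) = (80/13 + 25)*(I*sqrt(31)) = 405*(I*sqrt(31))/13 = 405*I*sqrt(31)/13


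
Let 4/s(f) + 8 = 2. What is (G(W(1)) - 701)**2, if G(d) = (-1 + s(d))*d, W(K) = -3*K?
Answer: 484416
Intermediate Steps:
s(f) = -2/3 (s(f) = 4/(-8 + 2) = 4/(-6) = 4*(-1/6) = -2/3)
G(d) = -5*d/3 (G(d) = (-1 - 2/3)*d = -5*d/3)
(G(W(1)) - 701)**2 = (-(-5) - 701)**2 = (-5/3*(-3) - 701)**2 = (5 - 701)**2 = (-696)**2 = 484416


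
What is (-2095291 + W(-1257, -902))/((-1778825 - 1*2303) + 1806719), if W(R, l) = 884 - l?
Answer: -2093505/25591 ≈ -81.806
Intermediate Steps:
(-2095291 + W(-1257, -902))/((-1778825 - 1*2303) + 1806719) = (-2095291 + (884 - 1*(-902)))/((-1778825 - 1*2303) + 1806719) = (-2095291 + (884 + 902))/((-1778825 - 2303) + 1806719) = (-2095291 + 1786)/(-1781128 + 1806719) = -2093505/25591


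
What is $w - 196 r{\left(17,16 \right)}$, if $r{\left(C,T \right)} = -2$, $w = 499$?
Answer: $891$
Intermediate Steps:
$w - 196 r{\left(17,16 \right)} = 499 - -392 = 499 + 392 = 891$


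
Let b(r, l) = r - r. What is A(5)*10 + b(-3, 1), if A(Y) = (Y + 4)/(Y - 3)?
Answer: 45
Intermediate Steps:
b(r, l) = 0
A(Y) = (4 + Y)/(-3 + Y)
A(5)*10 + b(-3, 1) = ((4 + 5)/(-3 + 5))*10 + 0 = (9/2)*10 + 0 = 45 + 0 = 45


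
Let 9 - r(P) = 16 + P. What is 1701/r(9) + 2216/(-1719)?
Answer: -2959475/27504 ≈ -107.60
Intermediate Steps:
r(P) = -7 - P (r(P) = 9 - (16 + P) = 9 + (-16 - P) = -7 - P)
1701/r(9) + 2216/(-1719) = 1701/(-7 - 1*9) + 2216/(-1719) = 1701/(-7 - 9) + 2216*(-1/1719) = 1701/(-16) - 2216/1719 = 1701*(-1/16) - 2216/1719 = -1701/16 - 2216/1719 = -2959475/27504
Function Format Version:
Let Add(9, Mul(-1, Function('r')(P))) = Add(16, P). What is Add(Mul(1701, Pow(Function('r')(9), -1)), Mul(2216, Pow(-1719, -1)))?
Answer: Rational(-2959475, 27504) ≈ -107.60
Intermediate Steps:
Function('r')(P) = Add(-7, Mul(-1, P)) (Function('r')(P) = Add(9, Mul(-1, Add(16, P))) = Add(9, Add(-16, Mul(-1, P))) = Add(-7, Mul(-1, P)))
Add(Mul(1701, Pow(Function('r')(9), -1)), Mul(2216, Pow(-1719, -1))) = Add(Mul(1701, Pow(Add(-7, Mul(-1, 9)), -1)), Mul(2216, Pow(-1719, -1))) = Add(Mul(1701, Pow(Add(-7, -9), -1)), Mul(2216, Rational(-1, 1719))) = Add(Mul(1701, Pow(-16, -1)), Rational(-2216, 1719)) = Add(Mul(1701, Rational(-1, 16)), Rational(-2216, 1719)) = Add(Rational(-1701, 16), Rational(-2216, 1719)) = Rational(-2959475, 27504)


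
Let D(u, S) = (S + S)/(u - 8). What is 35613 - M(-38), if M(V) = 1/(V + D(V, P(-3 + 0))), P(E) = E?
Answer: 31018946/871 ≈ 35613.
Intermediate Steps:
D(u, S) = 2*S/(-8 + u) (D(u, S) = (2*S)/(-8 + u) = 2*S/(-8 + u))
M(V) = 1/(V - 6/(-8 + V)) (M(V) = 1/(V + 2*(-3 + 0)/(-8 + V)) = 1/(V + 2*(-3)/(-8 + V)) = 1/(V - 6/(-8 + V)))
35613 - M(-38) = 35613 - (-8 - 38)/(-6 - 38*(-8 - 38)) = 35613 - (-46)/(-6 - 38*(-46)) = 35613 - (-46)/(-6 + 1748) = 35613 - (-46)/1742 = 35613 - 1*(-23/871) = 35613 + 23/871 = 31018946/871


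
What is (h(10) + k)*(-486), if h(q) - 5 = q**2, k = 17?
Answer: -59292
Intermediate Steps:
h(q) = 5 + q**2
(h(10) + k)*(-486) = ((5 + 10**2) + 17)*(-486) = ((5 + 100) + 17)*(-486) = (105 + 17)*(-486) = 122*(-486) = -59292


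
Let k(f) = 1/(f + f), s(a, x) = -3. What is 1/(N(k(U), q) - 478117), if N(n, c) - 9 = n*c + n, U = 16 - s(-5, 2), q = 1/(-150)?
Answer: -5700/2725215451 ≈ -2.0916e-6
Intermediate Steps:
q = -1/150 ≈ -0.0066667
U = 19 (U = 16 - 1*(-3) = 16 + 3 = 19)
k(f) = 1/(2*f)
N(n, c) = 9 + n + c*n (N(n, c) = 9 + (n*c + n) = 9 + (c*n + n) = 9 + (n + c*n) = 9 + n + c*n)
1/(N(k(U), q) - 478117) = 1/((9 + (1/2)/19 - 1/(300*19)) - 478117) = 1/((9 + (1/2)*(1/19) - 1/(300*19)) - 478117) = 1/((9 + 1/38 - 1/150*1/38) - 478117) = 1/((9 + 1/38 - 1/5700) - 478117) = 1/(51449/5700 - 478117) = 1/(-2725215451/5700) = -5700/2725215451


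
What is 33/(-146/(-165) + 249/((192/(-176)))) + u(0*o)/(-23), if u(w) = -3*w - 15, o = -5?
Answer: 1749975/3451403 ≈ 0.50703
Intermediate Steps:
u(w) = -15 - 3*w
33/(-146/(-165) + 249/((192/(-176)))) + u(0*o)/(-23) = 33/(-146/(-165) + 249/((192/(-176)))) + (-15 - 0*(-5))/(-23) = 33/(-146*(-1/165) + 249/((192*(-1/176)))) + (-15 - 3*0)*(-1/23) = 33/(146/165 + 249/(-12/11)) + (-15 + 0)*(-1/23) = 33/(146/165 + 249*(-11/12)) - 15*(-1/23) = 33/(146/165 - 913/4) + 15/23 = 33/(-150061/660) + 15/23 = 33*(-660/150061) + 15/23 = -21780/150061 + 15/23 = 1749975/3451403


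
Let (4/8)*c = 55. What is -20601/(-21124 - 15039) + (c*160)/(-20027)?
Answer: -223892573/724236401 ≈ -0.30914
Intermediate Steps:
c = 110 (c = 2*55 = 110)
-20601/(-21124 - 15039) + (c*160)/(-20027) = -20601/(-21124 - 15039) + (110*160)/(-20027) = -20601/(-36163) + 17600*(-1/20027) = -20601*(-1/36163) - 17600/20027 = 20601/36163 - 17600/20027 = -223892573/724236401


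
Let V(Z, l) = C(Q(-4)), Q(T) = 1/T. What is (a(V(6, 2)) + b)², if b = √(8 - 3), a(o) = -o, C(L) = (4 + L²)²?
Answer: 18178305/65536 - 4225*√5/128 ≈ 203.57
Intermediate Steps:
V(Z, l) = 4225/256 (V(Z, l) = (4 + (1/(-4))²)² = (4 + (-¼)²)² = (4 + 1/16)² = (65/16)² = 4225/256)
b = √5 ≈ 2.2361
(a(V(6, 2)) + b)² = (-1*4225/256 + √5)² = (-4225/256 + √5)²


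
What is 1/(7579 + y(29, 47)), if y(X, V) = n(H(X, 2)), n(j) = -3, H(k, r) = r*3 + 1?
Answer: 1/7576 ≈ 0.00013200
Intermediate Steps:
H(k, r) = 1 + 3*r (H(k, r) = 3*r + 1 = 1 + 3*r)
y(X, V) = -3
1/(7579 + y(29, 47)) = 1/(7579 - 3) = 1/7576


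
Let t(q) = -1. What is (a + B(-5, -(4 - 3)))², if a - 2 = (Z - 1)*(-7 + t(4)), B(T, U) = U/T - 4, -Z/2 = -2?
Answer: 16641/25 ≈ 665.64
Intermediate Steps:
Z = 4 (Z = -2*(-2) = 4)
B(T, U) = -4 + U/T (B(T, U) = U/T - 4 = -4 + U/T)
a = -22 (a = 2 + (4 - 1)*(-7 - 1) = 2 + 3*(-8) = 2 - 24 = -22)
(a + B(-5, -(4 - 3)))² = (-22 + (-4 - (4 - 3)/(-5)))² = (-22 + (-4 - 1*1*(-⅕)))² = (-22 + (-4 - 1*(-⅕)))² = (-22 + (-4 + ⅕))² = (-22 - 19/5)² = (-129/5)² = 16641/25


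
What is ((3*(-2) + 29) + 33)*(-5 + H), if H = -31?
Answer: -2016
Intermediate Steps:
((3*(-2) + 29) + 33)*(-5 + H) = ((3*(-2) + 29) + 33)*(-5 - 31) = ((-6 + 29) + 33)*(-36) = (23 + 33)*(-36) = 56*(-36) = -2016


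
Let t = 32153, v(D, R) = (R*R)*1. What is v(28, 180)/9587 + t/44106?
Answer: 1737285211/422844222 ≈ 4.1086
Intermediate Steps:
v(D, R) = R² (v(D, R) = R²*1 = R²)
v(28, 180)/9587 + t/44106 = 180²/9587 + 32153/44106 = 32400*(1/9587) + 32153*(1/44106) = 32400/9587 + 32153/44106 = 1737285211/422844222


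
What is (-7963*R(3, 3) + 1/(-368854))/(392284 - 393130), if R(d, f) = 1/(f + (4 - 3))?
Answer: 1468592203/624100968 ≈ 2.3531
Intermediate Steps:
R(d, f) = 1/(1 + f) (R(d, f) = 1/(f + 1) = 1/(1 + f))
(-7963*R(3, 3) + 1/(-368854))/(392284 - 393130) = (-7963/(1 + 3) + 1/(-368854))/(392284 - 393130) = (-7963/4 - 1/368854)/(-846) = (-7963*1/4 - 1/368854)*(-1/846) = (-7963/4 - 1/368854)*(-1/846) = -1468592203/737708*(-1/846) = 1468592203/624100968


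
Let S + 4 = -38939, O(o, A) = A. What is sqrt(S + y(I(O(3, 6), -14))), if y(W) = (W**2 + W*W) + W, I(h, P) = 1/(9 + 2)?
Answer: I*sqrt(4712090)/11 ≈ 197.34*I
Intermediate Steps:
I(h, P) = 1/11
y(W) = W + 2*W**2 (y(W) = (W**2 + W**2) + W = 2*W**2 + W = W + 2*W**2)
S = -38943 (S = -4 - 38939 = -38943)
sqrt(S + y(I(O(3, 6), -14))) = sqrt(-38943 + (1 + 2*(1/11))/11) = sqrt(-38943 + (1 + 2/11)/11) = sqrt(-38943 + (1/11)*(13/11)) = sqrt(-38943 + 13/121) = sqrt(-4712090/121) = I*sqrt(4712090)/11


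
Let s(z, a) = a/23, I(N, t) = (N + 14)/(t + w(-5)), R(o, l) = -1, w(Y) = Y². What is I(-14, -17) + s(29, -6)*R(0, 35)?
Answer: 6/23 ≈ 0.26087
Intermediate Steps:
I(N, t) = (14 + N)/(25 + t) (I(N, t) = (N + 14)/(t + (-5)²) = (14 + N)/(t + 25) = (14 + N)/(25 + t))
s(z, a) = a/23 (s(z, a) = a*(1/23) = a/23)
I(-14, -17) + s(29, -6)*R(0, 35) = (14 - 14)/(25 - 17) + ((1/23)*(-6))*(-1) = 0/8 - 6/23*(-1) = (⅛)*0 + 6/23 = 0 + 6/23 = 6/23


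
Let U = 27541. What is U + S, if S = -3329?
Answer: 24212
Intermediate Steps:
U + S = 27541 - 3329 = 24212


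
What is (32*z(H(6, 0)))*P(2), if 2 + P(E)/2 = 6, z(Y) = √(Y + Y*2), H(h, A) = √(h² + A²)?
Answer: 768*√2 ≈ 1086.1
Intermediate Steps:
H(h, A) = √(A² + h²)
z(Y) = √3*√Y (z(Y) = √(Y + 2*Y) = √(3*Y) = √3*√Y)
P(E) = 8 (P(E) = -4 + 2*6 = -4 + 12 = 8)
(32*z(H(6, 0)))*P(2) = (32*(√3*√(√(0² + 6²))))*8 = (32*(√3*√(√(0 + 36))))*8 = (32*(√3*√(√36)))*8 = (32*(√3*√6))*8 = (32*(3*√2))*8 = (96*√2)*8 = 768*√2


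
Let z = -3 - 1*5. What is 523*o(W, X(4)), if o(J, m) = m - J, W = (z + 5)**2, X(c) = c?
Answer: -2615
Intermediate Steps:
z = -8 (z = -3 - 5 = -8)
W = 9 (W = (-8 + 5)**2 = (-3)**2 = 9)
523*o(W, X(4)) = 523*(4 - 1*9) = 523*(4 - 9) = 523*(-5) = -2615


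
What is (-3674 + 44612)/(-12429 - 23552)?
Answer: -40938/35981 ≈ -1.1378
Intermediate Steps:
(-3674 + 44612)/(-12429 - 23552) = 40938/(-35981) = 40938*(-1/35981) = -40938/35981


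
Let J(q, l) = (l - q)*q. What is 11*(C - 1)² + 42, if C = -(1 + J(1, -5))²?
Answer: 7478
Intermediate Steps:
J(q, l) = q*(l - q)
C = -25 (C = -(1 + 1*(-5 - 1*1))² = -(1 + 1*(-5 - 1))² = -(1 + 1*(-6))² = -(1 - 6)² = -1*(-5)² = -1*25 = -25)
11*(C - 1)² + 42 = 11*(-25 - 1)² + 42 = 11*(-26)² + 42 = 11*676 + 42 = 7436 + 42 = 7478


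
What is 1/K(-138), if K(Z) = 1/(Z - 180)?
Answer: -318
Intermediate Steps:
K(Z) = 1/(-180 + Z)
1/K(-138) = 1/(1/(-180 - 138)) = 1/(1/(-318)) = 1/(-1/318) = -318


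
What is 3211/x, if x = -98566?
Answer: -247/7582 ≈ -0.032577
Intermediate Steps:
3211/x = 3211/(-98566) = 3211*(-1/98566) = -247/7582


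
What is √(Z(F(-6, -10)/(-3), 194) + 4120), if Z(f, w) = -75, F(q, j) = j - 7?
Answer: √4045 ≈ 63.600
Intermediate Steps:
F(q, j) = -7 + j
√(Z(F(-6, -10)/(-3), 194) + 4120) = √(-75 + 4120) = √4045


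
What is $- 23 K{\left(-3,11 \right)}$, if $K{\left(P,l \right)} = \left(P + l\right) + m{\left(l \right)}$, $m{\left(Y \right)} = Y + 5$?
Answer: $-552$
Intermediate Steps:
$m{\left(Y \right)} = 5 + Y$
$K{\left(P,l \right)} = 5 + P + 2 l$ ($K{\left(P,l \right)} = \left(P + l\right) + \left(5 + l\right) = 5 + P + 2 l$)
$- 23 K{\left(-3,11 \right)} = - 23 \left(5 - 3 + 2 \cdot 11\right) = - 23 \left(5 - 3 + 22\right) = \left(-23\right) 24 = -552$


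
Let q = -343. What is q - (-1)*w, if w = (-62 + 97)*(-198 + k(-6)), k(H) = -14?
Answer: -7763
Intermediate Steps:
w = -7420 (w = (-62 + 97)*(-198 - 14) = 35*(-212) = -7420)
q - (-1)*w = -343 - (-1)*(-7420) = -343 - 1*7420 = -343 - 7420 = -7763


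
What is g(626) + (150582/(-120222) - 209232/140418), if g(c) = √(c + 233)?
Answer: -428691785/156308637 + √859 ≈ 26.566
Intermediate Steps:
g(c) = √(233 + c)
g(626) + (150582/(-120222) - 209232/140418) = √(233 + 626) + (150582/(-120222) - 209232/140418) = √859 + (150582*(-1/120222) - 209232*1/140418) = √859 + (-25097/20037 - 11624/7801) = √859 - 428691785/156308637 = -428691785/156308637 + √859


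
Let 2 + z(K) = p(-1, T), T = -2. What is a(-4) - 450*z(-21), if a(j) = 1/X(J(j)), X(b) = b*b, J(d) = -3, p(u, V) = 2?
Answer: ⅑ ≈ 0.11111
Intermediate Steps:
z(K) = 0 (z(K) = -2 + 2 = 0)
X(b) = b²
a(j) = ⅑ (a(j) = 1/((-3)²) = 1/9 = ⅑)
a(-4) - 450*z(-21) = ⅑ - 450*0 = ⅑ + 0 = ⅑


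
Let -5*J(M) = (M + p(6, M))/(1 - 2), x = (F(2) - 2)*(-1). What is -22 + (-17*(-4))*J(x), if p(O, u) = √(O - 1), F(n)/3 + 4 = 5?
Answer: -178/5 + 68*√5/5 ≈ -5.1895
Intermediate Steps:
F(n) = 3 (F(n) = -12 + 3*5 = -12 + 15 = 3)
p(O, u) = √(-1 + O)
x = -1 (x = (3 - 2)*(-1) = 1*(-1) = -1)
J(M) = M/5 + √5/5 (J(M) = -(M + √(-1 + 6))/(5*(1 - 2)) = -(M + √5)/(5*(-1)) = -(M + √5)*(-1)/5 = -(-M - √5)/5 = M/5 + √5/5)
-22 + (-17*(-4))*J(x) = -22 + (-17*(-4))*((⅕)*(-1) + √5/5) = -22 + 68*(-⅕ + √5/5) = -22 + (-68/5 + 68*√5/5) = -178/5 + 68*√5/5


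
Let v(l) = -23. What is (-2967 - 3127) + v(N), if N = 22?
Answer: -6117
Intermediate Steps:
(-2967 - 3127) + v(N) = (-2967 - 3127) - 23 = -6094 - 23 = -6117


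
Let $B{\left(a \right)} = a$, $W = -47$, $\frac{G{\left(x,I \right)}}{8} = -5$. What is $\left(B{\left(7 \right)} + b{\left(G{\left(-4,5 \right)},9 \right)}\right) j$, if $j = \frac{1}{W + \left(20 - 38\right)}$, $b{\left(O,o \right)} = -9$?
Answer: $\frac{2}{65} \approx 0.030769$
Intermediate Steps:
$G{\left(x,I \right)} = -40$ ($G{\left(x,I \right)} = 8 \left(-5\right) = -40$)
$j = - \frac{1}{65}$ ($j = \frac{1}{-47 + \left(20 - 38\right)} = \frac{1}{-47 - 18} = \frac{1}{-65} = - \frac{1}{65} \approx -0.015385$)
$\left(B{\left(7 \right)} + b{\left(G{\left(-4,5 \right)},9 \right)}\right) j = \left(7 - 9\right) \left(- \frac{1}{65}\right) = \left(-2\right) \left(- \frac{1}{65}\right) = \frac{2}{65}$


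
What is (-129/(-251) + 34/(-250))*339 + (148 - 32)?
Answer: 7659362/31375 ≈ 244.12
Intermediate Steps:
(-129/(-251) + 34/(-250))*339 + (148 - 32) = (-129*(-1/251) + 34*(-1/250))*339 + 116 = (129/251 - 17/125)*339 + 116 = (11858/31375)*339 + 116 = 4019862/31375 + 116 = 7659362/31375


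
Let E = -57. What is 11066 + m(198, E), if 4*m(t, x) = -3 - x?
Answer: 22159/2 ≈ 11080.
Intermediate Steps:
m(t, x) = -¾ - x/4 (m(t, x) = (-3 - x)/4 = -¾ - x/4)
11066 + m(198, E) = 11066 + (-¾ - ¼*(-57)) = 11066 + (-¾ + 57/4) = 11066 + 27/2 = 22159/2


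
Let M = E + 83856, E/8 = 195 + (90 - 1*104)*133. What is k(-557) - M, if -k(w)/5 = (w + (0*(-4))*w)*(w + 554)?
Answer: -78875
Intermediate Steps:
E = -13336 (E = 8*(195 + (90 - 1*104)*133) = 8*(195 + (90 - 104)*133) = 8*(195 - 14*133) = 8*(195 - 1862) = 8*(-1667) = -13336)
k(w) = -5*w*(554 + w) (k(w) = -5*(w + (0*(-4))*w)*(w + 554) = -5*(w + 0*w)*(554 + w) = -5*(w + 0)*(554 + w) = -5*w*(554 + w))
M = 70520 (M = -13336 + 83856 = 70520)
k(-557) - M = -5*(-557)*(554 - 557) - 1*70520 = -5*(-557)*(-3) - 70520 = -8355 - 70520 = -78875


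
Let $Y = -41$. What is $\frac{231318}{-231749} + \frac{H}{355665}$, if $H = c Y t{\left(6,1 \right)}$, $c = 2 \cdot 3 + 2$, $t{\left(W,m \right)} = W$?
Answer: $- \frac{27575932834}{27475002695} \approx -1.0037$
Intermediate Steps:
$c = 8$ ($c = 6 + 2 = 8$)
$H = -1968$ ($H = 8 \left(-41\right) 6 = \left(-328\right) 6 = -1968$)
$\frac{231318}{-231749} + \frac{H}{355665} = \frac{231318}{-231749} - \frac{1968}{355665} = 231318 \left(- \frac{1}{231749}\right) - \frac{656}{118555} = - \frac{231318}{231749} - \frac{656}{118555} = - \frac{27575932834}{27475002695}$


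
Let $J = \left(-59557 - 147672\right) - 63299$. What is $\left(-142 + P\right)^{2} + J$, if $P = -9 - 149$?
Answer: $-180528$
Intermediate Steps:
$P = -158$
$J = -270528$ ($J = -207229 - 63299 = -270528$)
$\left(-142 + P\right)^{2} + J = \left(-142 - 158\right)^{2} - 270528 = \left(-300\right)^{2} - 270528 = 90000 - 270528 = -180528$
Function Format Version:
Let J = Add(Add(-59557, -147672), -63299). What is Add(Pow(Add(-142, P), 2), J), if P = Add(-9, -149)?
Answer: -180528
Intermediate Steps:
P = -158
J = -270528 (J = Add(-207229, -63299) = -270528)
Add(Pow(Add(-142, P), 2), J) = Add(Pow(Add(-142, -158), 2), -270528) = Add(Pow(-300, 2), -270528) = Add(90000, -270528) = -180528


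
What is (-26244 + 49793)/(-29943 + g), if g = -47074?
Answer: -23549/77017 ≈ -0.30576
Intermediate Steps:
(-26244 + 49793)/(-29943 + g) = (-26244 + 49793)/(-29943 - 47074) = 23549/(-77017) = 23549*(-1/77017) = -23549/77017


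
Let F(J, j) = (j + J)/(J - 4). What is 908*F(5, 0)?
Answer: 4540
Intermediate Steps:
F(J, j) = (J + j)/(-4 + J)
908*F(5, 0) = 908*((5 + 0)/(-4 + 5)) = 908*(5/1) = 908*(1*5) = 908*5 = 4540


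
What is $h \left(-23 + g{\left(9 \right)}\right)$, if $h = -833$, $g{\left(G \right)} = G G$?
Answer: $-48314$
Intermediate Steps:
$g{\left(G \right)} = G^{2}$
$h \left(-23 + g{\left(9 \right)}\right) = - 833 \left(-23 + 9^{2}\right) = - 833 \left(-23 + 81\right) = \left(-833\right) 58 = -48314$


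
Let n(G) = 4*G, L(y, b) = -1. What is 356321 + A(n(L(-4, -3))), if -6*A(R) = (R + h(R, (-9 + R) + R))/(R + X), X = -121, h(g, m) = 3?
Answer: 267240749/750 ≈ 3.5632e+5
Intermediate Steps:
A(R) = -(3 + R)/(6*(-121 + R)) (A(R) = -(R + 3)/(6*(R - 121)) = -(3 + R)/(6*(-121 + R)))
356321 + A(n(L(-4, -3))) = 356321 + (-3 - 4*(-1))/(6*(-121 + 4*(-1))) = 356321 + (-3 - 1*(-4))/(6*(-121 - 4)) = 356321 + (1/6)*(-3 + 4)/(-125) = 356321 + (1/6)*(-1/125)*1 = 356321 - 1/750 = 267240749/750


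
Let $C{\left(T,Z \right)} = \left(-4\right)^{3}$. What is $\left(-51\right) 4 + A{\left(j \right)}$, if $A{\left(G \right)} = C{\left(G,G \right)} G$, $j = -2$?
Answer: $-76$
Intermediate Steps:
$C{\left(T,Z \right)} = -64$
$A{\left(G \right)} = - 64 G$
$\left(-51\right) 4 + A{\left(j \right)} = \left(-51\right) 4 - -128 = -204 + 128 = -76$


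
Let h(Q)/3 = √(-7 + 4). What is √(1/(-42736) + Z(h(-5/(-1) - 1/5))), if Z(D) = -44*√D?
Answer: √(-2671 - 5022505664*3^(¾)*√I)/10684 ≈ 3.8325 - 9.2526*I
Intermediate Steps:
h(Q) = 3*I*√3 (h(Q) = 3*√(-7 + 4) = 3*√(-3) = 3*(I*√3) = 3*I*√3)
√(1/(-42736) + Z(h(-5/(-1) - 1/5))) = √(1/(-42736) - 44*3^(¾)*√I) = √(-1/42736 - 44*3^(¾)*√I)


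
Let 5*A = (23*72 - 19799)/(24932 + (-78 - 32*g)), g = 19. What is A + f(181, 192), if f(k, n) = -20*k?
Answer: -438870743/121230 ≈ -3620.1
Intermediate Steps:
A = -18143/121230 (A = ((23*72 - 19799)/(24932 + (-78 - 32*19)))/5 = ((1656 - 19799)/(24932 + (-78 - 608)))/5 = (-18143/(24932 - 686))/5 = (-18143/24246)/5 = (-18143*1/24246)/5 = (⅕)*(-18143/24246) = -18143/121230 ≈ -0.14966)
A + f(181, 192) = -18143/121230 - 20*181 = -18143/121230 - 3620 = -438870743/121230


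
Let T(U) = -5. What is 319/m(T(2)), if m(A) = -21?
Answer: -319/21 ≈ -15.190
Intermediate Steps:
319/m(T(2)) = 319/(-21) = 319*(-1/21) = -319/21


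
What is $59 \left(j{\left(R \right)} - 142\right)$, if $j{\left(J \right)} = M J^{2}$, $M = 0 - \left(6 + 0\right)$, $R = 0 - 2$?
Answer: $-9794$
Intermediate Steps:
$R = -2$ ($R = 0 - 2 = -2$)
$M = -6$ ($M = 0 - 6 = -6$)
$j{\left(J \right)} = - 6 J^{2}$
$59 \left(j{\left(R \right)} - 142\right) = 59 \left(- 6 \left(-2\right)^{2} - 142\right) = 59 \left(\left(-6\right) 4 - 142\right) = 59 \left(-24 - 142\right) = 59 \left(-166\right) = -9794$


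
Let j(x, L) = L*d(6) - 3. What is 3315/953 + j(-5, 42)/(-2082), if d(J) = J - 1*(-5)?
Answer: 2154801/661382 ≈ 3.2580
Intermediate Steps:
d(J) = 5 + J (d(J) = J + 5 = 5 + J)
j(x, L) = -3 + 11*L (j(x, L) = L*(5 + 6) - 3 = L*11 - 3 = 11*L - 3 = -3 + 11*L)
3315/953 + j(-5, 42)/(-2082) = 3315/953 + (-3 + 11*42)/(-2082) = 3315*(1/953) + (-3 + 462)*(-1/2082) = 3315/953 + 459*(-1/2082) = 3315/953 - 153/694 = 2154801/661382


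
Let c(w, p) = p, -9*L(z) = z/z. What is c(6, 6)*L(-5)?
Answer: -2/3 ≈ -0.66667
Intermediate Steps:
L(z) = -1/9 (L(z) = -z/(9*z) = -1/9*1 = -1/9)
c(6, 6)*L(-5) = 6*(-1/9) = -2/3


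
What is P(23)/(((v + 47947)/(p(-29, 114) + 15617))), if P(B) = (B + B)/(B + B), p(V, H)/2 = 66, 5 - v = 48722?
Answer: -15749/770 ≈ -20.453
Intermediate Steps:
v = -48717 (v = 5 - 1*48722 = 5 - 48722 = -48717)
p(V, H) = 132 (p(V, H) = 2*66 = 132)
P(B) = 1 (P(B) = (2*B)/((2*B)) = (2*B)*(1/(2*B)) = 1)
P(23)/(((v + 47947)/(p(-29, 114) + 15617))) = 1/((-48717 + 47947)/(132 + 15617)) = 1/(-770/15749) = 1*(-15749/770) = -15749/770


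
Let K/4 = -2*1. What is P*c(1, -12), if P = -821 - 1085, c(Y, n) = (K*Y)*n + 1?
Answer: -184882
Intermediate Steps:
K = -8 (K = 4*(-2*1) = 4*(-2) = -8)
c(Y, n) = 1 - 8*Y*n (c(Y, n) = (-8*Y)*n + 1 = -8*Y*n + 1 = 1 - 8*Y*n)
P = -1906
P*c(1, -12) = -1906*(1 - 8*1*(-12)) = -1906*(1 + 96) = -1906*97 = -184882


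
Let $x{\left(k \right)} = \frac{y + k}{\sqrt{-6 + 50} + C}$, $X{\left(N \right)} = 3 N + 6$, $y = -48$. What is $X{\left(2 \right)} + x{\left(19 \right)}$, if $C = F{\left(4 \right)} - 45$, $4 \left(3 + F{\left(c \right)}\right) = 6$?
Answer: $\frac{107070}{8473} + \frac{232 \sqrt{11}}{8473} \approx 12.727$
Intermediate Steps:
$F{\left(c \right)} = - \frac{3}{2}$ ($F{\left(c \right)} = -3 + \frac{1}{4} \cdot 6 = -3 + \frac{3}{2} = - \frac{3}{2}$)
$C = - \frac{93}{2}$ ($C = - \frac{3}{2} - 45 = - \frac{93}{2} \approx -46.5$)
$X{\left(N \right)} = 6 + 3 N$
$x{\left(k \right)} = \frac{-48 + k}{- \frac{93}{2} + 2 \sqrt{11}}$ ($x{\left(k \right)} = \frac{-48 + k}{\sqrt{-6 + 50} - \frac{93}{2}} = \frac{-48 + k}{\sqrt{44} - \frac{93}{2}} = \frac{-48 + k}{2 \sqrt{11} - \frac{93}{2}} = \frac{-48 + k}{- \frac{93}{2} + 2 \sqrt{11}}$)
$X{\left(2 \right)} + x{\left(19 \right)} = \left(6 + 3 \cdot 2\right) - \frac{-48 + 19}{\frac{93}{2} - 2 \sqrt{11}} = \left(6 + 6\right) - \frac{1}{\frac{93}{2} - 2 \sqrt{11}} \left(-29\right) = 12 + \frac{29}{\frac{93}{2} - 2 \sqrt{11}}$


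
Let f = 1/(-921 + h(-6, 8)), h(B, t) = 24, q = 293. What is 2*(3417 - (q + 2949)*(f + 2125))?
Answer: -12353177918/897 ≈ -1.3772e+7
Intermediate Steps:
f = -1/897 (f = 1/(-921 + 24) = 1/(-897) = -1/897 ≈ -0.0011148)
2*(3417 - (q + 2949)*(f + 2125)) = 2*(3417 - (293 + 2949)*(-1/897 + 2125)) = 2*(3417 - 3242*1906124/897) = 2*(3417 - 1*6179654008/897) = 2*(3417 - 6179654008/897) = 2*(-6176588959/897) = -12353177918/897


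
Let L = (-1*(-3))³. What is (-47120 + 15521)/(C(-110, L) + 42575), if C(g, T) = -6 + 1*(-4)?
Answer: -31599/42565 ≈ -0.74237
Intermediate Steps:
L = 27 (L = 3³ = 27)
C(g, T) = -10 (C(g, T) = -6 - 4 = -10)
(-47120 + 15521)/(C(-110, L) + 42575) = (-47120 + 15521)/(-10 + 42575) = -31599/42565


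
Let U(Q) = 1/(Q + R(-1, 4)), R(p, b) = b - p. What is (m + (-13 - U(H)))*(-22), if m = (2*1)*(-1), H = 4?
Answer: 2992/9 ≈ 332.44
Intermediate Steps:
m = -2 (m = 2*(-1) = -2)
U(Q) = 1/(5 + Q) (U(Q) = 1/(Q + (4 - 1*(-1))) = 1/(Q + (4 + 1)) = 1/(Q + 5) = 1/(5 + Q))
(m + (-13 - U(H)))*(-22) = (-2 + (-13 - 1/(5 + 4)))*(-22) = (-2 + (-13 - 1/9))*(-22) = (-2 + (-13 - 1*⅑))*(-22) = (-2 + (-13 - ⅑))*(-22) = (-2 - 118/9)*(-22) = -136/9*(-22) = 2992/9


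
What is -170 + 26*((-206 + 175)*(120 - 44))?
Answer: -61426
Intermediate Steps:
-170 + 26*((-206 + 175)*(120 - 44)) = -170 + 26*(-31*76) = -170 + 26*(-2356) = -170 - 61256 = -61426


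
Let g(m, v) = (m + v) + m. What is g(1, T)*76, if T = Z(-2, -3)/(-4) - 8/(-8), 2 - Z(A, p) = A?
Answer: 152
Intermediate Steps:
Z(A, p) = 2 - A
T = 0 (T = (2 - 1*(-2))/(-4) - 8/(-8) = (2 + 2)*(-¼) - 8*(-⅛) = 4*(-¼) + 1 = -1 + 1 = 0)
g(m, v) = v + 2*m
g(1, T)*76 = (0 + 2*1)*76 = (0 + 2)*76 = 2*76 = 152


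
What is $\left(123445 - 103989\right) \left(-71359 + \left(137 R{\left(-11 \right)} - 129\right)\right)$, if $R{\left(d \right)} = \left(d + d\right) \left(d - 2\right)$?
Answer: $-628545536$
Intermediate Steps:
$R{\left(d \right)} = 2 d \left(-2 + d\right)$
$\left(123445 - 103989\right) \left(-71359 + \left(137 R{\left(-11 \right)} - 129\right)\right) = \left(123445 - 103989\right) \left(-71359 - \left(129 - 137 \cdot 2 \left(-11\right) \left(-2 - 11\right)\right)\right) = 19456 \left(-71359 - \left(129 - 137 \cdot 2 \left(-11\right) \left(-13\right)\right)\right) = 19456 \left(-71359 + \left(137 \cdot 286 - 129\right)\right) = 19456 \left(-71359 + \left(39182 - 129\right)\right) = 19456 \left(-71359 + 39053\right) = 19456 \left(-32306\right) = -628545536$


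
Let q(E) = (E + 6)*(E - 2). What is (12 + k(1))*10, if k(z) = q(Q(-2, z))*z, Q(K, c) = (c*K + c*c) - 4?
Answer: 50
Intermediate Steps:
Q(K, c) = -4 + c² + K*c (Q(K, c) = (K*c + c²) - 4 = (c² + K*c) - 4 = -4 + c² + K*c)
q(E) = (-2 + E)*(6 + E) (q(E) = (6 + E)*(-2 + E) = (-2 + E)*(6 + E))
k(z) = z*(-28 + (-4 + z² - 2*z)² - 8*z + 4*z²) (k(z) = (-12 + (-4 + z² - 2*z)² + 4*(-4 + z² - 2*z))*z = (-12 + (-4 + z² - 2*z)² + (-16 - 8*z + 4*z²))*z = (-28 + (-4 + z² - 2*z)² - 8*z + 4*z²)*z = z*(-28 + (-4 + z² - 2*z)² - 8*z + 4*z²))
(12 + k(1))*10 = (12 + 1*(-12 + 1⁴ - 4*1³ + 8*1))*10 = (12 + 1*(-12 + 1 - 4*1 + 8))*10 = (12 + 1*(-12 + 1 - 4 + 8))*10 = (12 + 1*(-7))*10 = (12 - 7)*10 = 5*10 = 50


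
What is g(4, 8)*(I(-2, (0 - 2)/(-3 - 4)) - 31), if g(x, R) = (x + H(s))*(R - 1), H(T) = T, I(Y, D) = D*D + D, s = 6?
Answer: -15010/7 ≈ -2144.3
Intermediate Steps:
I(Y, D) = D + D² (I(Y, D) = D² + D = D + D²)
g(x, R) = (-1 + R)*(6 + x) (g(x, R) = (x + 6)*(R - 1) = (6 + x)*(-1 + R) = (-1 + R)*(6 + x))
g(4, 8)*(I(-2, (0 - 2)/(-3 - 4)) - 31) = (-6 - 1*4 + 6*8 + 8*4)*(((0 - 2)/(-3 - 4))*(1 + (0 - 2)/(-3 - 4)) - 31) = (-6 - 4 + 48 + 32)*((-2/(-7))*(1 - 2/(-7)) - 31) = 70*((-2*(-⅐))*(1 - 2*(-⅐)) - 31) = 70*(2*(1 + 2/7)/7 - 31) = 70*((2/7)*(9/7) - 31) = 70*(18/49 - 31) = 70*(-1501/49) = -15010/7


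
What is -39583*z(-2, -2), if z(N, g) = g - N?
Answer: 0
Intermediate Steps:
-39583*z(-2, -2) = -39583*(-2 - 1*(-2)) = -39583*(-2 + 2) = -39583*0 = 0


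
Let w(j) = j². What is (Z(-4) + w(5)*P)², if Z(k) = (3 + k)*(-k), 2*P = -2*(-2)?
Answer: 2116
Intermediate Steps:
P = 2 (P = (-2*(-2))/2 = (½)*4 = 2)
Z(k) = -k*(3 + k)
(Z(-4) + w(5)*P)² = (-1*(-4)*(3 - 4) + 5²*2)² = (-1*(-4)*(-1) + 25*2)² = (-4 + 50)² = 46² = 2116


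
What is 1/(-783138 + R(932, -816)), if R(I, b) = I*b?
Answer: -1/1543650 ≈ -6.4781e-7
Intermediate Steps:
1/(-783138 + R(932, -816)) = 1/(-783138 + 932*(-816)) = 1/(-783138 - 760512) = 1/(-1543650) = -1/1543650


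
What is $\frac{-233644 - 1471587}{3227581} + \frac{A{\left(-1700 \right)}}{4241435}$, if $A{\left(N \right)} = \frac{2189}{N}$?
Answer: $- \frac{5616935598081}{10631465295500} \approx -0.52833$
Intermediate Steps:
$\frac{-233644 - 1471587}{3227581} + \frac{A{\left(-1700 \right)}}{4241435} = \frac{-233644 - 1471587}{3227581} + \frac{2189 \frac{1}{-1700}}{4241435} = \left(-233644 - 1471587\right) \frac{1}{3227581} + 2189 \left(- \frac{1}{1700}\right) \frac{1}{4241435} = \left(-1705231\right) \frac{1}{3227581} - \frac{199}{655494500} = - \frac{8569}{16219} - \frac{199}{655494500} = - \frac{5616935598081}{10631465295500}$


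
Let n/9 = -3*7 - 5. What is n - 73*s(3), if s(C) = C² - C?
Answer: -672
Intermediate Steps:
n = -234 (n = 9*(-3*7 - 5) = 9*(-21 - 5) = 9*(-26) = -234)
n - 73*s(3) = -234 - 219*(-1 + 3) = -234 - 219*2 = -234 - 73*6 = -234 - 438 = -672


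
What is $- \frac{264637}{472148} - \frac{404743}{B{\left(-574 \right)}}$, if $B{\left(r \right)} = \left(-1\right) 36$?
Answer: $\frac{23886133879}{2124666} \approx 11242.0$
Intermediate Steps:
$B{\left(r \right)} = -36$
$- \frac{264637}{472148} - \frac{404743}{B{\left(-574 \right)}} = - \frac{264637}{472148} - \frac{404743}{-36} = \left(-264637\right) \frac{1}{472148} - - \frac{404743}{36} = - \frac{264637}{472148} + \frac{404743}{36} = \frac{23886133879}{2124666}$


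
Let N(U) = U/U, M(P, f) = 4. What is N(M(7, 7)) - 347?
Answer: -346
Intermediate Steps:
N(U) = 1
N(M(7, 7)) - 347 = 1 - 347 = -346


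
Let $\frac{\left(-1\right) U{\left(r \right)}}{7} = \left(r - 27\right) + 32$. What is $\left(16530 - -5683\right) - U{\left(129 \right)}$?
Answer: $23151$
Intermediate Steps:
$U{\left(r \right)} = -35 - 7 r$ ($U{\left(r \right)} = - 7 \left(\left(r - 27\right) + 32\right) = - 7 \left(\left(-27 + r\right) + 32\right) = - 7 \left(5 + r\right) = -35 - 7 r$)
$\left(16530 - -5683\right) - U{\left(129 \right)} = \left(16530 - -5683\right) - \left(-35 - 903\right) = \left(16530 + 5683\right) - \left(-35 - 903\right) = 22213 - -938 = 22213 + 938 = 23151$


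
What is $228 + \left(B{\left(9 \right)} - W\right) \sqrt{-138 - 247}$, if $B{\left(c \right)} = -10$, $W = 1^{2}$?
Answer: $228 - 11 i \sqrt{385} \approx 228.0 - 215.84 i$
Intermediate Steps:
$W = 1$
$228 + \left(B{\left(9 \right)} - W\right) \sqrt{-138 - 247} = 228 + \left(-10 - 1\right) \sqrt{-138 - 247} = 228 + \left(-10 - 1\right) \sqrt{-385} = 228 - 11 i \sqrt{385}$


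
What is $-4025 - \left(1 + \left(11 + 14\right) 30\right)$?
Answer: $-4776$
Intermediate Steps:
$-4025 - \left(1 + \left(11 + 14\right) 30\right) = -4025 - \left(1 + 25 \cdot 30\right) = -4025 - \left(1 + 750\right) = -4025 - 751 = -4776$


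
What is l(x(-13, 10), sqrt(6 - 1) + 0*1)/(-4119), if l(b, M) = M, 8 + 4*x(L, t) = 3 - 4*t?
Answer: -sqrt(5)/4119 ≈ -0.00054287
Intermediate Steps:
x(L, t) = -5/4 - t (x(L, t) = -2 + (3 - 4*t)/4 = -2 + (3/4 - t) = -5/4 - t)
l(x(-13, 10), sqrt(6 - 1) + 0*1)/(-4119) = (sqrt(6 - 1) + 0*1)/(-4119) = (sqrt(5) + 0)*(-1/4119) = sqrt(5)*(-1/4119) = -sqrt(5)/4119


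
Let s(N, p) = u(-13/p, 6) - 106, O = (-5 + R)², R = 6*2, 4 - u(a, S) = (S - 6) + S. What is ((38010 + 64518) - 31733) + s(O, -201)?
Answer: 70687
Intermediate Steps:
u(a, S) = 10 - 2*S (u(a, S) = 4 - ((S - 6) + S) = 4 - ((-6 + S) + S) = 4 - (-6 + 2*S) = 4 + (6 - 2*S) = 10 - 2*S)
R = 12
O = 49 (O = (-5 + 12)² = 7² = 49)
s(N, p) = -108 (s(N, p) = (10 - 2*6) - 106 = (10 - 12) - 106 = -2 - 106 = -108)
((38010 + 64518) - 31733) + s(O, -201) = ((38010 + 64518) - 31733) - 108 = (102528 - 31733) - 108 = 70795 - 108 = 70687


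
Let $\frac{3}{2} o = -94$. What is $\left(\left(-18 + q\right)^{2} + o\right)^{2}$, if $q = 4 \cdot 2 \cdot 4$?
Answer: $\frac{160000}{9} \approx 17778.0$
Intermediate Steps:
$q = 32$ ($q = 8 \cdot 4 = 32$)
$o = - \frac{188}{3}$ ($o = \frac{2}{3} \left(-94\right) = - \frac{188}{3} \approx -62.667$)
$\left(\left(-18 + q\right)^{2} + o\right)^{2} = \left(\left(-18 + 32\right)^{2} - \frac{188}{3}\right)^{2} = \left(14^{2} - \frac{188}{3}\right)^{2} = \left(196 - \frac{188}{3}\right)^{2} = \left(\frac{400}{3}\right)^{2} = \frac{160000}{9}$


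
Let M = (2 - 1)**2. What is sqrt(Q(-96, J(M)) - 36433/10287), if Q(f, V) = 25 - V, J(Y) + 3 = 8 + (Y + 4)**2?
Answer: 2*I*sqrt(2789809)/1143 ≈ 2.9226*I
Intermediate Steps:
M = 1 (M = 1**2 = 1)
J(Y) = 5 + (4 + Y)**2 (J(Y) = -3 + (8 + (Y + 4)**2) = -3 + (8 + (4 + Y)**2) = 5 + (4 + Y)**2)
sqrt(Q(-96, J(M)) - 36433/10287) = sqrt((25 - (5 + (4 + 1)**2)) - 36433/10287) = sqrt((25 - (5 + 5**2)) - 36433*1/10287) = sqrt((25 - (5 + 25)) - 36433/10287) = sqrt((25 - 1*30) - 36433/10287) = sqrt((25 - 30) - 36433/10287) = sqrt(-5 - 36433/10287) = sqrt(-87868/10287) = 2*I*sqrt(2789809)/1143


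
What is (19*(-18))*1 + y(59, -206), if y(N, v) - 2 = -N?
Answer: -399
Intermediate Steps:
y(N, v) = 2 - N
(19*(-18))*1 + y(59, -206) = (19*(-18))*1 + (2 - 1*59) = -342*1 + (2 - 59) = -342 - 57 = -399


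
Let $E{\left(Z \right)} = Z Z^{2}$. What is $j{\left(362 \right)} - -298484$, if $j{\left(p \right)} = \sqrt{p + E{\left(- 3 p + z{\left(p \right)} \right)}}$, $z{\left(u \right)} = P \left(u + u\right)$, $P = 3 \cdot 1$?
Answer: $298484 + \sqrt{1280824418} \approx 3.3427 \cdot 10^{5}$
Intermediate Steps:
$P = 3$
$z{\left(u \right)} = 6 u$ ($z{\left(u \right)} = 3 \left(u + u\right) = 3 \cdot 2 u = 6 u$)
$E{\left(Z \right)} = Z^{3}$
$j{\left(p \right)} = \sqrt{p + 27 p^{3}}$ ($j{\left(p \right)} = \sqrt{p + \left(- 3 p + 6 p\right)^{3}} = \sqrt{p + \left(3 p\right)^{3}} = \sqrt{p + 27 p^{3}}$)
$j{\left(362 \right)} - -298484 = \sqrt{362 + 27 \cdot 362^{3}} - -298484 = \sqrt{362 + 27 \cdot 47437928} + 298484 = \sqrt{362 + 1280824056} + 298484 = \sqrt{1280824418} + 298484 = 298484 + \sqrt{1280824418}$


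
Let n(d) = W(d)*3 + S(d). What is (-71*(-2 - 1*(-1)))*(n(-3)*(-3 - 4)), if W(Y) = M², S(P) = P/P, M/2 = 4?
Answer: -95921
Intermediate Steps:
M = 8 (M = 2*4 = 8)
S(P) = 1
W(Y) = 64 (W(Y) = 8² = 64)
n(d) = 193 (n(d) = 64*3 + 1 = 192 + 1 = 193)
(-71*(-2 - 1*(-1)))*(n(-3)*(-3 - 4)) = (-71*(-2 - 1*(-1)))*(193*(-3 - 4)) = (-71*(-2 + 1))*(193*(-7)) = -71*(-1)*(-1351) = 71*(-1351) = -95921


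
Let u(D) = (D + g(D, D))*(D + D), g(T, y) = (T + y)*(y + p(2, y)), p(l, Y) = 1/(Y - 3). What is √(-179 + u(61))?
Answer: 23*√1455365/29 ≈ 956.79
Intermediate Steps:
p(l, Y) = 1/(-3 + Y)
g(T, y) = (T + y)*(y + 1/(-3 + y))
u(D) = 2*D*(D + (2*D + 2*D²*(-3 + D))/(-3 + D)) (u(D) = (D + (D + D + D*(-3 + D)*(D + D))/(-3 + D))*(D + D) = (D + (D + D + D*(-3 + D)*(2*D))/(-3 + D))*(2*D) = (D + (D + D + 2*D²*(-3 + D))/(-3 + D))*(2*D) = (D + (2*D + 2*D²*(-3 + D))/(-3 + D))*(2*D) = 2*D*(D + (2*D + 2*D²*(-3 + D))/(-3 + D)))
√(-179 + u(61)) = √(-179 + 2*61²*(-1 + 61 + 2*61*(-3 + 61))/(-3 + 61)) = √(-179 + 2*3721*(-1 + 61 + 2*61*58)/58) = √(-179 + 2*3721*(1/58)*(-1 + 61 + 7076)) = √(-179 + 2*3721*(1/58)*7136) = √(-179 + 26553056/29) = √(26547865/29) = 23*√1455365/29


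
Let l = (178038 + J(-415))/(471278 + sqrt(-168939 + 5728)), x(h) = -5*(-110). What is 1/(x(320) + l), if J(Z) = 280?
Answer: 61120375711327/33639332811245512 + 89159*I*sqrt(163211)/33639332811245512 ≈ 0.0018169 + 1.0708e-9*I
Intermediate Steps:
x(h) = 550
l = 178318/(471278 + I*sqrt(163211)) (l = (178038 + 280)/(471278 + sqrt(-168939 + 5728)) = 178318/(471278 + sqrt(-163211)) = 178318/(471278 + I*sqrt(163211)) ≈ 0.37837 - 0.00032435*I)
1/(x(320) + l) = 1/(550 + (84037350404/222103116495 - 178318*I*sqrt(163211)/222103116495)) = 1/(122240751422654/222103116495 - 178318*I*sqrt(163211)/222103116495)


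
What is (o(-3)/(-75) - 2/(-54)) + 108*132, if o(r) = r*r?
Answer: 9622744/675 ≈ 14256.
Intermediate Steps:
o(r) = r²
(o(-3)/(-75) - 2/(-54)) + 108*132 = ((-3)²/(-75) - 2/(-54)) + 108*132 = (9*(-1/75) - 2*(-1/54)) + 14256 = (-3/25 + 1/27) + 14256 = -56/675 + 14256 = 9622744/675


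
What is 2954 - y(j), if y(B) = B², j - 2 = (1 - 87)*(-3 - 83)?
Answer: -54727450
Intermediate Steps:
j = 7398 (j = 2 + (1 - 87)*(-3 - 83) = 2 - 86*(-86) = 2 + 7396 = 7398)
2954 - y(j) = 2954 - 1*7398² = 2954 - 1*54730404 = 2954 - 54730404 = -54727450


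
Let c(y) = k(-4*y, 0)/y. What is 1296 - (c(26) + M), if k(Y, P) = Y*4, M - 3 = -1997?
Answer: 3306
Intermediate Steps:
M = -1994 (M = 3 - 1997 = -1994)
k(Y, P) = 4*Y
c(y) = -16 (c(y) = (4*(-4*y))/y = (-16*y)/y = -16)
1296 - (c(26) + M) = 1296 - (-16 - 1994) = 1296 - 1*(-2010) = 1296 + 2010 = 3306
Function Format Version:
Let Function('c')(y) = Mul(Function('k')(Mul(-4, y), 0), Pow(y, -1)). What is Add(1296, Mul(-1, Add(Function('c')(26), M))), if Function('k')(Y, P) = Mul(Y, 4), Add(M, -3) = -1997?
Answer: 3306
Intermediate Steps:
M = -1994 (M = Add(3, -1997) = -1994)
Function('k')(Y, P) = Mul(4, Y)
Function('c')(y) = -16 (Function('c')(y) = Mul(Mul(4, Mul(-4, y)), Pow(y, -1)) = Mul(Mul(-16, y), Pow(y, -1)) = -16)
Add(1296, Mul(-1, Add(Function('c')(26), M))) = Add(1296, Mul(-1, Add(-16, -1994))) = Add(1296, Mul(-1, -2010)) = Add(1296, 2010) = 3306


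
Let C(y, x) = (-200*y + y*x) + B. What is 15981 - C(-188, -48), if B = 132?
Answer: -30775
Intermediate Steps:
C(y, x) = 132 - 200*y + x*y (C(y, x) = (-200*y + y*x) + 132 = (-200*y + x*y) + 132 = 132 - 200*y + x*y)
15981 - C(-188, -48) = 15981 - (132 - 200*(-188) - 48*(-188)) = 15981 - (132 + 37600 + 9024) = 15981 - 1*46756 = 15981 - 46756 = -30775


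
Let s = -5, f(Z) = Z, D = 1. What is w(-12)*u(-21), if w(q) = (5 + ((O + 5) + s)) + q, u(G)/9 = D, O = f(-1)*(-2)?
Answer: -45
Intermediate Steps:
O = 2 (O = -1*(-2) = 2)
u(G) = 9 (u(G) = 9*1 = 9)
w(q) = 7 + q (w(q) = (5 + ((2 + 5) - 5)) + q = (5 + (7 - 5)) + q = (5 + 2) + q = 7 + q)
w(-12)*u(-21) = (7 - 12)*9 = -5*9 = -45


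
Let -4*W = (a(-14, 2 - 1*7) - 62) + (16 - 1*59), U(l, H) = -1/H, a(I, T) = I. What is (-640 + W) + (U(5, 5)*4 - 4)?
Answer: -12301/20 ≈ -615.05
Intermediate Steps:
W = 119/4 (W = -((-14 - 62) + (16 - 1*59))/4 = -(-76 + (16 - 59))/4 = -(-76 - 43)/4 = -¼*(-119) = 119/4 ≈ 29.750)
(-640 + W) + (U(5, 5)*4 - 4) = (-640 + 119/4) + (-1/5*4 - 4) = -2441/4 + (-1*⅕*4 - 4) = -2441/4 + (-⅕*4 - 4) = -2441/4 + (-⅘ - 4) = -2441/4 - 24/5 = -12301/20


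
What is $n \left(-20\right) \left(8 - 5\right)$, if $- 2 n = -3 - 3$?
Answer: $-180$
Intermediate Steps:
$n = 3$ ($n = - \frac{-3 - 3}{2} = \left(- \frac{1}{2}\right) \left(-6\right) = 3$)
$n \left(-20\right) \left(8 - 5\right) = 3 \left(-20\right) \left(8 - 5\right) = - 60 \left(8 - 5\right) = \left(-60\right) 3 = -180$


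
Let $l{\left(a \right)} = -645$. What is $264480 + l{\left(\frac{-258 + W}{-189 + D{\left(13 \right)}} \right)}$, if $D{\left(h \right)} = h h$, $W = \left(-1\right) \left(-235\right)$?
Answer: $263835$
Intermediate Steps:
$W = 235$
$D{\left(h \right)} = h^{2}$
$264480 + l{\left(\frac{-258 + W}{-189 + D{\left(13 \right)}} \right)} = 264480 - 645 = 263835$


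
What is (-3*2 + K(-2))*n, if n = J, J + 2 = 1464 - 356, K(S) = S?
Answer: -8848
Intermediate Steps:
J = 1106 (J = -2 + (1464 - 356) = -2 + 1108 = 1106)
n = 1106
(-3*2 + K(-2))*n = (-3*2 - 2)*1106 = (-6 - 2)*1106 = -8*1106 = -8848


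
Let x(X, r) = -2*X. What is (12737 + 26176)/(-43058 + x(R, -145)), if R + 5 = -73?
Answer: -38913/42902 ≈ -0.90702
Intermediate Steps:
R = -78 (R = -5 - 73 = -78)
(12737 + 26176)/(-43058 + x(R, -145)) = (12737 + 26176)/(-43058 - 2*(-78)) = 38913/(-43058 + 156) = 38913/(-42902) = 38913*(-1/42902) = -38913/42902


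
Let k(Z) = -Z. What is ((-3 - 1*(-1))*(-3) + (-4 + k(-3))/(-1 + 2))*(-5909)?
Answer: -29545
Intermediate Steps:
((-3 - 1*(-1))*(-3) + (-4 + k(-3))/(-1 + 2))*(-5909) = ((-3 - 1*(-1))*(-3) + (-4 - 1*(-3))/(-1 + 2))*(-5909) = ((-3 + 1)*(-3) + (-4 + 3)/1)*(-5909) = (-2*(-3) - 1*1)*(-5909) = (6 - 1)*(-5909) = 5*(-5909) = -29545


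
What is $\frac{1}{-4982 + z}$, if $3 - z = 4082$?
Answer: $- \frac{1}{9061} \approx -0.00011036$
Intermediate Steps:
$z = -4079$ ($z = 3 - 4082 = -4079$)
$\frac{1}{-4982 + z} = \frac{1}{-4982 - 4079} = \frac{1}{-9061} = - \frac{1}{9061}$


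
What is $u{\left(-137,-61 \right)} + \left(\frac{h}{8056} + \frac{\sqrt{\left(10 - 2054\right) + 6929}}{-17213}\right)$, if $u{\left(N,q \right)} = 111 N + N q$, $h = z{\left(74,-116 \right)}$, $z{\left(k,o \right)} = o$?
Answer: $- \frac{13795929}{2014} - \frac{\sqrt{4885}}{17213} \approx -6850.0$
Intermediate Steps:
$h = -116$
$u{\left(-137,-61 \right)} + \left(\frac{h}{8056} + \frac{\sqrt{\left(10 - 2054\right) + 6929}}{-17213}\right) = - 137 \left(111 - 61\right) - \left(\frac{29}{2014} - \frac{\sqrt{\left(10 - 2054\right) + 6929}}{-17213}\right) = \left(-137\right) 50 - \left(\frac{29}{2014} - \sqrt{\left(10 - 2054\right) + 6929} \left(- \frac{1}{17213}\right)\right) = -6850 - \left(\frac{29}{2014} - \sqrt{-2044 + 6929} \left(- \frac{1}{17213}\right)\right) = -6850 - \left(\frac{29}{2014} - \sqrt{4885} \left(- \frac{1}{17213}\right)\right) = -6850 - \left(\frac{29}{2014} + \frac{\sqrt{4885}}{17213}\right) = - \frac{13795929}{2014} - \frac{\sqrt{4885}}{17213}$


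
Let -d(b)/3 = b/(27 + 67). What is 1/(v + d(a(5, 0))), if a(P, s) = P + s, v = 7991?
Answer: 94/751139 ≈ 0.00012514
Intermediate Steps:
d(b) = -3*b/94 (d(b) = -3*b/(27 + 67) = -3*b/94)
1/(v + d(a(5, 0))) = 1/(7991 - 3*(5 + 0)/94) = 1/(7991 - 3/94*5) = 1/(7991 - 15/94) = 1/(751139/94) = 94/751139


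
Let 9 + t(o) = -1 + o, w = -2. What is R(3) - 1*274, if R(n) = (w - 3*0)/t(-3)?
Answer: -3560/13 ≈ -273.85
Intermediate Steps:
t(o) = -10 + o (t(o) = -9 + (-1 + o) = -10 + o)
R(n) = 2/13 (R(n) = (-2 - 3*0)/(-10 - 3) = (-2 + 0)/(-13) = -2*(-1/13) = 2/13)
R(3) - 1*274 = 2/13 - 1*274 = 2/13 - 274 = -3560/13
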